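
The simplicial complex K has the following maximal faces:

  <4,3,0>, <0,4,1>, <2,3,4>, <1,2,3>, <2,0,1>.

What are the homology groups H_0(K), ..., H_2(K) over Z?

H_0 ≅ Z,  H_1 ≅ Z,  H_2 = 0.

We work with the vertex ordering 0 < 1 < 2 < 3 < 4. The simplices of K, each written with vertices in increasing order, are:

  0-simplices (5): [0], [1], [2], [3], [4]
  1-simplices (10): [0,1], [0,2], [0,3], [0,4], [1,2], [1,3], [1,4], [2,3], [2,4], [3,4]
  2-simplices (5): [0,1,2], [0,1,4], [0,3,4], [1,2,3], [2,3,4]

giving chain groups C_0 ≅ Z^5, C_1 ≅ Z^10, C_2 ≅ Z^5.

The boundary map ∂_1: C_1 → C_0 is given by ∂[p,q] = [q] − [p]. For instance
  ∂[2,3] = [3] − [2].
This gives a 5×10 integer matrix of rank 4; reducing to Smith normal form yields diagonal entries (1,1,1,1).

The boundary map ∂_2: C_2 → C_1 sends each 2-simplex [p,q,r] to [q,r] − [p,r] + [p,q]. For instance
  ∂[2,3,4] = [3,4] − [2,4] + [2,3],
  ∂[0,1,4] = [1,4] − [0,4] + [0,1].
As a 10×5 matrix over Z this has rank 5, with invariant factors (1,1,1,1,1).

Now H_k = ker ∂_k / im ∂_{k+1}, so:

  H_0: rank C_0 − rank ∂_1 = 5 − 4 = 1, and the invariant factors of ∂_1 are all 1, so H_0 = Z.
  H_1: rank ker ∂_1 − rank ∂_2 = (10 − 4) − 5 = 1, and the invariant factors of ∂_2 are all 1, so H_1 = Z.
  H_2: rank ker ∂_2 − rank ∂_3 = (5 − 5) − 0 = 0, and there is no ∂_3, so H_2 = 0.

(K is a triangulation of the Möbius band.)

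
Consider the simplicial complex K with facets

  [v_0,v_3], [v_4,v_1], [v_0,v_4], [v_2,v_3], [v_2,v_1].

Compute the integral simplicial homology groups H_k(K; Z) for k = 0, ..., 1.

H_0 = Z,  H_1 = Z.

Order the vertices as v_0 < v_1 < v_2 < v_3 < v_4. Listing each simplex with vertices in this order, K has dimension 1 with simplices:

  0-simplices (5): [v_0], [v_1], [v_2], [v_3], [v_4]
  1-simplices (5): [v_0,v_3], [v_0,v_4], [v_1,v_2], [v_1,v_4], [v_2,v_3]

so the chain groups are C_0 ≅ Z^5, C_1 ≅ Z^5.

Boundary ∂_1: C_1 → C_0 maps an edge to its endpoints' difference, ∂[p,q] = q − p. For instance
  ∂[v_1,v_4] = [v_4] − [v_1].
The 5×5 boundary matrix has rank 4 and Smith normal form diag(1,1,1,1).

From H_k ≅ ker(∂_k) / im(∂_{k+1}) we obtain:

  H_0: rank C_0 − rank ∂_1 = 5 − 4 = 1, and the invariant factors of ∂_1 are all 1, so H_0 = Z.
  H_1: rank ker ∂_1 − rank ∂_2 = (5 − 4) − 0 = 1, and there is no ∂_2, so H_1 = Z.

(K is a triangulation of the circle S^1.)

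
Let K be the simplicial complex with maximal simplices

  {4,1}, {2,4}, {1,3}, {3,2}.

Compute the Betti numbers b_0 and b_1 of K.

b_0 = 1, b_1 = 1.

Order the vertices as 1 < 2 < 3 < 4. Listing each simplex with vertices in this order, K has dimension 1 with simplices:

  0-simplices (4): [1], [2], [3], [4]
  1-simplices (4): [1,3], [1,4], [2,3], [2,4]

so the chain groups are C_0 ≅ Z^4, C_1 ≅ Z^4.

Boundary ∂_1: C_1 → C_0 maps an edge to its endpoints' difference, ∂[p,q] = q − p.
As a 4×4 matrix over Z this has rank 3, with invariant factors (1,1,1).

From H_k ≅ ker(∂_k) / im(∂_{k+1}) we obtain:

  H_0: rank C_0 − rank ∂_1 = 4 − 3 = 1, and the invariant factors of ∂_1 are all 1, so H_0 ≅ Z.
  H_1: rank ker ∂_1 − rank ∂_2 = (4 − 3) − 0 = 1, and there is no ∂_2, so H_1 ≅ Z.

Hence the Betti numbers are b_0 = 1, b_1 = 1.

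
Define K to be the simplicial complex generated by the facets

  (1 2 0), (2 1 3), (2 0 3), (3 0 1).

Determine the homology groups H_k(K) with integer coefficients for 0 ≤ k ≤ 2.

H_0 = Z,  H_1 = 0,  H_2 = Z.

We work with the vertex ordering 0 < 1 < 2 < 3. The simplices of K, each written with vertices in increasing order, are:

  0-simplices (4): [0], [1], [2], [3]
  1-simplices (6): [0,1], [0,2], [0,3], [1,2], [1,3], [2,3]
  2-simplices (4): [0,1,2], [0,1,3], [0,2,3], [1,2,3]

giving chain groups C_0 ≅ Z^4, C_1 ≅ Z^6, C_2 ≅ Z^4.

∂_1: C_1 → C_0 is given by ∂[p,q] = [q] − [p]. For instance
  ∂[0,1] = [1] − [0].
The 4×6 boundary matrix has rank 3 and Smith normal form diag(1,1,1).

Boundary ∂_2: C_2 → C_1 acts by ∂[p,q,r] = [q,r] − [p,r] + [p,q]. For instance
  ∂[1,2,3] = [2,3] − [1,3] + [1,2],
  ∂[0,1,3] = [1,3] − [0,3] + [0,1].
The resulting 6×4 matrix has rank 3, and its Smith normal form has invariant factors (1,1,1).

Reading off H_k = ker ∂_k / im ∂_{k+1}:

  H_0: rank C_0 − rank ∂_1 = 4 − 3 = 1, and the invariant factors of ∂_1 are all 1, so H_0 ≅ Z.
  H_1: rank ker ∂_1 − rank ∂_2 = (6 − 3) − 3 = 0, and the invariant factors of ∂_2 are all 1, so H_1 ≅ 0.
  H_2: rank ker ∂_2 − rank ∂_3 = (4 − 3) − 0 = 1, and there is no ∂_3, so H_2 ≅ Z.

As a check, the Euler characteristic is 4 − 6 + 4 = 2, which agrees with 1 − 0 + 1 = 2.
(K is a triangulation of the 2-sphere S^2.)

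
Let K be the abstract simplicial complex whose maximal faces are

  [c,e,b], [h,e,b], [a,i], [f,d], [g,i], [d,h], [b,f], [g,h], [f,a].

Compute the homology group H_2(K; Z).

K has 9 vertices, 12 edges, 2 triangles.
rank ∂_2 = 2, rank ∂_3 = 0 ⇒ b_2 = 2 − 2 − 0 = 0. So H_2 ≅ 0.

H_2 = 0.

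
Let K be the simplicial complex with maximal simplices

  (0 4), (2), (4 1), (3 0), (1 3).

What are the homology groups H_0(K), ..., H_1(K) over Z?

H_0 = Z^2,  H_1 = Z.

We work with the vertex ordering 0 < 1 < 2 < 3 < 4. The simplices of K, each written with vertices in increasing order, are:

  0-simplices (5): [0], [1], [2], [3], [4]
  1-simplices (4): [0,3], [0,4], [1,3], [1,4]

so the chain groups are C_0 ≅ Z^5, C_1 ≅ Z^4.

Boundary ∂_1: C_1 → C_0 maps an edge to its endpoints' difference, ∂[p,q] = q − p.
This gives a 5×4 integer matrix of rank 3; reducing to Smith normal form yields diagonal entries (1,1,1).

Reading off H_k = ker ∂_k / im ∂_{k+1}:

  H_0: rank C_0 − rank ∂_1 = 5 − 3 = 2, and the invariant factors of ∂_1 are all 1, so H_0 ≅ Z^2.
  H_1: rank ker ∂_1 − rank ∂_2 = (4 − 3) − 0 = 1, and there is no ∂_2, so H_1 ≅ Z.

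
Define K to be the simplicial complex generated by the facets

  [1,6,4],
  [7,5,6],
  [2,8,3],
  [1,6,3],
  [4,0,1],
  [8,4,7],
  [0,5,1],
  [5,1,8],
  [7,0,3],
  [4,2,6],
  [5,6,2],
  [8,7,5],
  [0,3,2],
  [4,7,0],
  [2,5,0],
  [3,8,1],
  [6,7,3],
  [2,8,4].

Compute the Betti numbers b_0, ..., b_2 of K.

b_0 = 1, b_1 = 2, b_2 = 1.

Take the total order 0 < 1 < 2 < 3 < 4 < 5 < 6 < 7 < 8 on the vertex set. Then K (dimension 2) consists of the simplices:

  0-simplices (9): [0], [1], [2], [3], [4], [5], [6], [7], [8]
  1-simplices (27): (27 of them)
  2-simplices (18): [0,1,4], [0,1,5], [0,2,3], [0,2,5], [0,3,7], [0,4,7], [1,3,6], [1,3,8], [1,4,6], [1,5,8], [2,3,8], [2,4,6], [2,4,8], [2,5,6], [3,6,7], [4,7,8], [5,6,7], [5,7,8]

giving chain groups C_0 ≅ Z^9, C_1 ≅ Z^27, C_2 ≅ Z^18.

The boundary map ∂_1: C_1 → C_0 is given by ∂[p,q] = [q] − [p]. For instance
  ∂[3,6] = [6] − [3].
The 9×27 boundary matrix has rank 8 and Smith normal form diag(1,1,1,1,1,1,1,1).

The boundary map ∂_2: C_2 → C_1 maps a triangle to the signed sum of its edges. For instance
  ∂[1,5,8] = [5,8] − [1,8] + [1,5],
  ∂[1,4,6] = [4,6] − [1,6] + [1,4].
The resulting 27×18 matrix has rank 17, and its Smith normal form has invariant factors (1,1,1,1,1,1,1,1,1,1,1,1,1,1,1,1,1).

Computing H_k = (kernel of ∂_k) / (image of ∂_{k+1}):

  H_0: rank C_0 − rank ∂_1 = 9 − 8 = 1, and the invariant factors of ∂_1 are all 1, so H_0 = Z.
  H_1: rank ker ∂_1 − rank ∂_2 = (27 − 8) − 17 = 2, and the invariant factors of ∂_2 are all 1, so H_1 = Z^2.
  H_2: rank ker ∂_2 − rank ∂_3 = (18 − 17) − 0 = 1, and there is no ∂_3, so H_2 = Z.

As a check, the Euler characteristic is 9 − 27 + 18 = 0, which agrees with 1 − 2 + 1 = 0.

Hence the Betti numbers are b_0 = 1, b_1 = 2, b_2 = 1.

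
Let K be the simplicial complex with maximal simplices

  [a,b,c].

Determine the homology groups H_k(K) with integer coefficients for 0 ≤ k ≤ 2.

H_0 = Z,  H_1 = 0,  H_2 = 0.

Order the vertices as a < b < c. Listing each simplex with vertices in this order, K has dimension 2 with simplices:

  0-simplices (3): a, b, c
  1-simplices (3): ab, ac, bc
  2-simplices (1): abc

Hence C_0 ≅ Z^3, C_1 ≅ Z^3, C_2 ≅ Z^1.

∂_1: C_1 → C_0 is given by ∂[p,q] = [q] − [p]. For instance
  ∂ac = c − a.
The resulting 3×3 matrix has rank 2, and its Smith normal form has invariant factors (1,1).

∂_2: C_2 → C_1 sends each 2-simplex [p,q,r] to [q,r] − [p,r] + [p,q]. For instance
  ∂abc = bc − ac + ab.
The resulting 3×1 matrix has rank 1, and its Smith normal form has invariant factors (1).

Computing H_k = (kernel of ∂_k) / (image of ∂_{k+1}):

  H_0: rank C_0 − rank ∂_1 = 3 − 2 = 1, and the invariant factors of ∂_1 are all 1, so H_0 ≅ Z.
  H_1: rank ker ∂_1 − rank ∂_2 = (3 − 2) − 1 = 0, and the invariant factors of ∂_2 are all 1, so H_1 ≅ 0.
  H_2: rank ker ∂_2 − rank ∂_3 = (1 − 1) − 0 = 0, and there is no ∂_3, so H_2 ≅ 0.

As a check, the Euler characteristic is 3 − 3 + 1 = 1, which agrees with 1 − 0 + 0 = 1.
(K is a triangulation of the 2-simplex.)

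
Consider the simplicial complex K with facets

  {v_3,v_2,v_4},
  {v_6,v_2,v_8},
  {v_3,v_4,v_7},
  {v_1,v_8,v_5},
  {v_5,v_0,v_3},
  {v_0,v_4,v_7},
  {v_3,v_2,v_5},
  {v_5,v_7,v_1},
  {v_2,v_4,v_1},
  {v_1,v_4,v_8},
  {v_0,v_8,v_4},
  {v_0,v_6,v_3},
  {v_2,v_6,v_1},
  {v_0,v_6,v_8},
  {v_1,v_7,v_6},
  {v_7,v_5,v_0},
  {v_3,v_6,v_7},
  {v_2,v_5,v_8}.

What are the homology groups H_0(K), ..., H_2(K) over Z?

Fix the vertex order v_0 < v_1 < v_2 < v_3 < v_4 < v_5 < v_6 < v_7 < v_8 and write every simplex with vertices in increasing order. Then dim K = 2 and the simplices of K are:

  0-simplices (9): [v_0], [v_1], [v_2], [v_3], [v_4], [v_5], [v_6], [v_7], [v_8]
  1-simplices (27): (27 of them)
  2-simplices (18): (18 of them)

Hence C_0 ≅ Z^9, C_1 ≅ Z^27, C_2 ≅ Z^18.

∂_1: C_1 → C_0 sends each edge [p,q] (with p < q) to q − p. For instance
  ∂[v_1,v_2] = [v_2] − [v_1].
This gives a 9×27 integer matrix of rank 8; reducing to Smith normal form yields diagonal entries (1,1,1,1,1,1,1,1).

The boundary map ∂_2: C_2 → C_1 acts by ∂[p,q,r] = [q,r] − [p,r] + [p,q]. For instance
  ∂[v_0,v_6,v_8] = [v_6,v_8] − [v_0,v_8] + [v_0,v_6],
  ∂[v_1,v_5,v_7] = [v_5,v_7] − [v_1,v_7] + [v_1,v_5].
The 27×18 boundary matrix has rank 18 and Smith normal form diag(1,1,1,1,1,1,1,1,1,1,1,1,1,1,1,1,1,2).

Computing H_k = (kernel of ∂_k) / (image of ∂_{k+1}):

  H_0: rank C_0 − rank ∂_1 = 9 − 8 = 1, and the invariant factors of ∂_1 are all 1, so H_0 = Z.
  H_1: rank ker ∂_1 − rank ∂_2 = (27 − 8) − 18 = 1, and ∂_2 has invariant factor 2 > 1, so H_1 = Z × Z/2.
  H_2: rank ker ∂_2 − rank ∂_3 = (18 − 18) − 0 = 0, and there is no ∂_3, so H_2 = 0.

H_0 ≅ Z,  H_1 ≅ Z × Z/2,  H_2 = 0.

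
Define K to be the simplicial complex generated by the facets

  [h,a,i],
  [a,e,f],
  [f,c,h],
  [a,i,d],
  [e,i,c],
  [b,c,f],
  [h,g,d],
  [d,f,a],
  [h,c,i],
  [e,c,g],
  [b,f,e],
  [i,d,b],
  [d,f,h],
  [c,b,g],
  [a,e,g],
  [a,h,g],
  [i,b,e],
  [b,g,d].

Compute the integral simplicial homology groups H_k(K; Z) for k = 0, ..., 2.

H_0 = Z,  H_1 = Z ⊕ Z/2,  H_2 = 0.

We work with the vertex ordering a < b < c < d < e < f < g < h < i. The simplices of K, each written with vertices in increasing order, are:

  0-simplices (9): a, b, c, d, e, f, g, h, i
  1-simplices (27): ad, ae, af, ag, ah, ai, bc, bd, be, bf, bg, bi, ce, cf, cg, ch, ci, df, dg, dh, di, ef, eg, ei, fh, gh, hi
  2-simplices (18): adf, adi, aef, aeg, agh, ahi, bcf, bcg, bdg, bdi, bef, bei, ceg, cei, cfh, chi, dfh, dgh

Hence C_0 ≅ Z^9, C_1 ≅ Z^27, C_2 ≅ Z^18.

∂_1: C_1 → C_0 is given by ∂[p,q] = [q] − [p]. For instance
  ∂af = f − a.
This gives a 9×27 integer matrix of rank 8; reducing to Smith normal form yields diagonal entries (1,1,1,1,1,1,1,1).

Boundary ∂_2: C_2 → C_1 acts by ∂[p,q,r] = [q,r] − [p,r] + [p,q]. For instance
  ∂ceg = eg − cg + ce,
  ∂bei = ei − bi + be.
As a 27×18 matrix over Z this has rank 18, with invariant factors (1,1,1,1,1,1,1,1,1,1,1,1,1,1,1,1,1,2).

From H_k ≅ ker(∂_k) / im(∂_{k+1}) we obtain:

  H_0: rank C_0 − rank ∂_1 = 9 − 8 = 1, and the invariant factors of ∂_1 are all 1, so H_0 ≅ Z.
  H_1: rank ker ∂_1 − rank ∂_2 = (27 − 8) − 18 = 1, and ∂_2 has invariant factor 2 > 1, so H_1 ≅ Z ⊕ Z/2.
  H_2: rank ker ∂_2 − rank ∂_3 = (18 − 18) − 0 = 0, and there is no ∂_3, so H_2 ≅ 0.

As a check, the Euler characteristic is 9 − 27 + 18 = 0, which agrees with 1 − 1 + 0 = 0.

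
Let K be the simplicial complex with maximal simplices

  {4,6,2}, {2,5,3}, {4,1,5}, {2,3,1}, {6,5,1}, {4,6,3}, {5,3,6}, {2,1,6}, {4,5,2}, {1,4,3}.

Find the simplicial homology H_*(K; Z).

Take the total order 1 < 2 < 3 < 4 < 5 < 6 on the vertex set. Then K (dimension 2) consists of the simplices:

  0-simplices (6): [1], [2], [3], [4], [5], [6]
  1-simplices (15): [1,2], [1,3], [1,4], [1,5], [1,6], [2,3], [2,4], [2,5], [2,6], [3,4], [3,5], [3,6], [4,5], [4,6], [5,6]
  2-simplices (10): [1,2,3], [1,2,6], [1,3,4], [1,4,5], [1,5,6], [2,3,5], [2,4,5], [2,4,6], [3,4,6], [3,5,6]

so the chain groups are C_0 ≅ Z^6, C_1 ≅ Z^15, C_2 ≅ Z^10.

∂_1: C_1 → C_0 is given by ∂[p,q] = [q] − [p]. For instance
  ∂[2,3] = [3] − [2].
As a 6×15 matrix over Z this has rank 5, with invariant factors (1,1,1,1,1).

Boundary ∂_2: C_2 → C_1 acts by ∂[p,q,r] = [q,r] − [p,r] + [p,q]. For instance
  ∂[1,4,5] = [4,5] − [1,5] + [1,4],
  ∂[2,4,5] = [4,5] − [2,5] + [2,4].
This gives a 15×10 integer matrix of rank 10; reducing to Smith normal form yields diagonal entries (1,1,1,1,1,1,1,1,1,2).

Reading off H_k = ker ∂_k / im ∂_{k+1}:

  H_0: rank C_0 − rank ∂_1 = 6 − 5 = 1, and the invariant factors of ∂_1 are all 1, so H_0 ≅ Z.
  H_1: rank ker ∂_1 − rank ∂_2 = (15 − 5) − 10 = 0, and ∂_2 has invariant factor 2 > 1, so H_1 ≅ Z/2.
  H_2: rank ker ∂_2 − rank ∂_3 = (10 − 10) − 0 = 0, and there is no ∂_3, so H_2 ≅ 0.

As a check, the Euler characteristic is 6 − 15 + 10 = 1, which agrees with 1 − 0 + 0 = 1.

H_0 ≅ Z,  H_1 ≅ Z/2,  H_2 = 0.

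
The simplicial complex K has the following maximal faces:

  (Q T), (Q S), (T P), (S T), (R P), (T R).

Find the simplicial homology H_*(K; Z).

Order the vertices as P < Q < R < S < T. Listing each simplex with vertices in this order, K has dimension 1 with simplices:

  0-simplices (5): P, Q, R, S, T
  1-simplices (6): PR, PT, QS, QT, RT, ST

giving chain groups C_0 ≅ Z^5, C_1 ≅ Z^6.

∂_1: C_1 → C_0 maps an edge to its endpoints' difference, ∂[p,q] = q − p. For instance
  ∂QT = T − Q.
This gives a 5×6 integer matrix of rank 4; reducing to Smith normal form yields diagonal entries (1,1,1,1).

Computing H_k = (kernel of ∂_k) / (image of ∂_{k+1}):

  H_0: rank C_0 − rank ∂_1 = 5 − 4 = 1, and the invariant factors of ∂_1 are all 1, so H_0 = Z.
  H_1: rank ker ∂_1 − rank ∂_2 = (6 − 4) − 0 = 2, and there is no ∂_2, so H_1 = Z^2.

H_0 ≅ Z,  H_1 ≅ Z^2.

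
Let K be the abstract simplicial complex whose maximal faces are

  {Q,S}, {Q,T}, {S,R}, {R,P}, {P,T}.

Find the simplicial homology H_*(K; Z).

H_0 = Z,  H_1 = Z.

We work with the vertex ordering P < Q < R < S < T. The simplices of K, each written with vertices in increasing order, are:

  0-simplices (5): P, Q, R, S, T
  1-simplices (5): PR, PT, QS, QT, RS

giving chain groups C_0 ≅ Z^5, C_1 ≅ Z^5.

∂_1: C_1 → C_0 is given by ∂[p,q] = [q] − [p]. For instance
  ∂RS = S − R.
The resulting 5×5 matrix has rank 4, and its Smith normal form has invariant factors (1,1,1,1).

Computing H_k = (kernel of ∂_k) / (image of ∂_{k+1}):

  H_0: rank C_0 − rank ∂_1 = 5 − 4 = 1, and the invariant factors of ∂_1 are all 1, so H_0 ≅ Z.
  H_1: rank ker ∂_1 − rank ∂_2 = (5 − 4) − 0 = 1, and there is no ∂_2, so H_1 ≅ Z.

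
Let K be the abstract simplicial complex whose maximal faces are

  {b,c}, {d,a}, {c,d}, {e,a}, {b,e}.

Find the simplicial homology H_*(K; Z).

H_0 ≅ Z,  H_1 ≅ Z.

We work with the vertex ordering a < b < c < d < e. The simplices of K, each written with vertices in increasing order, are:

  0-simplices (5): a, b, c, d, e
  1-simplices (5): ad, ae, bc, be, cd

so the chain groups are C_0 ≅ Z^5, C_1 ≅ Z^5.

∂_1: C_1 → C_0 maps an edge to its endpoints' difference, ∂[p,q] = q − p.
The resulting 5×5 matrix has rank 4, and its Smith normal form has invariant factors (1,1,1,1).

From H_k ≅ ker(∂_k) / im(∂_{k+1}) we obtain:

  H_0: rank C_0 − rank ∂_1 = 5 − 4 = 1, and the invariant factors of ∂_1 are all 1, so H_0 ≅ Z.
  H_1: rank ker ∂_1 − rank ∂_2 = (5 − 4) − 0 = 1, and there is no ∂_2, so H_1 ≅ Z.

As a check, the Euler characteristic is 5 − 5 = 0, which agrees with 1 − 1 = 0.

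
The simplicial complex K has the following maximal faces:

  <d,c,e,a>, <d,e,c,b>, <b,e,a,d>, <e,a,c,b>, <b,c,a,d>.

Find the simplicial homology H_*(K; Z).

H_0 ≅ Z,  H_1 = 0,  H_2 = 0,  H_3 ≅ Z.

Order the vertices as a < b < c < d < e. Listing each simplex with vertices in this order, K has dimension 3 with simplices:

  0-simplices (5): a, b, c, d, e
  1-simplices (10): ab, ac, ad, ae, bc, bd, be, cd, ce, de
  2-simplices (10): abc, abd, abe, acd, ace, ade, bcd, bce, bde, cde
  3-simplices (5): abcd, abce, abde, acde, bcde

Hence C_0 ≅ Z^5, C_1 ≅ Z^10, C_2 ≅ Z^10, C_3 ≅ Z^5.

The boundary map ∂_1: C_1 → C_0 is given by ∂[p,q] = [q] − [p].
The 5×10 boundary matrix has rank 4 and Smith normal form diag(1,1,1,1).

The boundary map ∂_2: C_2 → C_1 maps a triangle to the signed sum of its edges. For instance
  ∂bce = ce − be + bc,
  ∂ace = ce − ae + ac.
The 10×10 boundary matrix has rank 6 and Smith normal form diag(1,1,1,1,1,1).

Boundary ∂_3: C_3 → C_2 sends each 3-simplex σ to the alternating sum Σ_i (−1)^i (σ with its i-th vertex removed). For instance
  ∂abde = bde − ade + abe − abd,
  ∂acde = cde − ade + ace − acd.
This gives a 10×5 integer matrix of rank 4; reducing to Smith normal form yields diagonal entries (1,1,1,1).

Computing H_k = (kernel of ∂_k) / (image of ∂_{k+1}):

  H_0: rank C_0 − rank ∂_1 = 5 − 4 = 1, and the invariant factors of ∂_1 are all 1, so H_0 ≅ Z.
  H_1: rank ker ∂_1 − rank ∂_2 = (10 − 4) − 6 = 0, and the invariant factors of ∂_2 are all 1, so H_1 ≅ 0.
  H_2: rank ker ∂_2 − rank ∂_3 = (10 − 6) − 4 = 0, and the invariant factors of ∂_3 are all 1, so H_2 ≅ 0.
  H_3: rank ker ∂_3 − rank ∂_4 = (5 − 4) − 0 = 1, and there is no ∂_4, so H_3 ≅ Z.

As a check, the Euler characteristic is 5 − 10 + 10 − 5 = 0, which agrees with 1 − 0 + 0 − 1 = 0.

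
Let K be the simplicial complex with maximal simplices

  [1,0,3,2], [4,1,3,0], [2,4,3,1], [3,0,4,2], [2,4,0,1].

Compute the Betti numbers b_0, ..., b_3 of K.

b_0 = 1, b_1 = 0, b_2 = 0, b_3 = 1.

Fix the vertex order 0 < 1 < 2 < 3 < 4 and write every simplex with vertices in increasing order. Then dim K = 3 and the simplices of K are:

  0-simplices (5): [0], [1], [2], [3], [4]
  1-simplices (10): [0,1], [0,2], [0,3], [0,4], [1,2], [1,3], [1,4], [2,3], [2,4], [3,4]
  2-simplices (10): [0,1,2], [0,1,3], [0,1,4], [0,2,3], [0,2,4], [0,3,4], [1,2,3], [1,2,4], [1,3,4], [2,3,4]
  3-simplices (5): [0,1,2,3], [0,1,2,4], [0,1,3,4], [0,2,3,4], [1,2,3,4]

giving chain groups C_0 ≅ Z^5, C_1 ≅ Z^10, C_2 ≅ Z^10, C_3 ≅ Z^5.

∂_1: C_1 → C_0 sends each edge [p,q] (with p < q) to q − p. For instance
  ∂[0,4] = [4] − [0].
The 5×10 boundary matrix has rank 4 and Smith normal form diag(1,1,1,1).

Boundary ∂_2: C_2 → C_1 sends each 2-simplex [p,q,r] to [q,r] − [p,r] + [p,q]. For instance
  ∂[0,1,3] = [1,3] − [0,3] + [0,1],
  ∂[0,3,4] = [3,4] − [0,4] + [0,3].
The resulting 10×10 matrix has rank 6, and its Smith normal form has invariant factors (1,1,1,1,1,1).

∂_3: C_3 → C_2 sends each 3-simplex σ to the alternating sum Σ_i (−1)^i (σ with its i-th vertex removed). For instance
  ∂[0,1,2,4] = [1,2,4] − [0,2,4] + [0,1,4] − [0,1,2],
  ∂[0,1,3,4] = [1,3,4] − [0,3,4] + [0,1,4] − [0,1,3].
As a 10×5 matrix over Z this has rank 4, with invariant factors (1,1,1,1).

Reading off H_k = ker ∂_k / im ∂_{k+1}:

  H_0: rank C_0 − rank ∂_1 = 5 − 4 = 1, and the invariant factors of ∂_1 are all 1, so H_0 ≅ Z.
  H_1: rank ker ∂_1 − rank ∂_2 = (10 − 4) − 6 = 0, and the invariant factors of ∂_2 are all 1, so H_1 ≅ 0.
  H_2: rank ker ∂_2 − rank ∂_3 = (10 − 6) − 4 = 0, and the invariant factors of ∂_3 are all 1, so H_2 ≅ 0.
  H_3: rank ker ∂_3 − rank ∂_4 = (5 − 4) − 0 = 1, and there is no ∂_4, so H_3 ≅ Z.

As a check, the Euler characteristic is 5 − 10 + 10 − 5 = 0, which agrees with 1 − 0 + 0 − 1 = 0.

Hence the Betti numbers are b_0 = 1, b_1 = 0, b_2 = 0, b_3 = 1.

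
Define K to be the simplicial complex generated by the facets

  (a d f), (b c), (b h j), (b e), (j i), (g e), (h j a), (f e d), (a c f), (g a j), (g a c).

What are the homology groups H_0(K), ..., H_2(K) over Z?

H_0 = Z,  H_1 = Z^3,  H_2 = 0.

Order the vertices as a < b < c < d < e < f < g < h < i < j. Listing each simplex with vertices in this order, K has dimension 2 with simplices:

  0-simplices (10): a, b, c, d, e, f, g, h, i, j
  1-simplices (19): ac, ad, af, ag, ah, aj, bc, be, bh, bj, cf, cg, de, df, ef, eg, gj, hj, ij
  2-simplices (7): acf, acg, adf, agj, ahj, bhj, def

Hence C_0 ≅ Z^10, C_1 ≅ Z^19, C_2 ≅ Z^7.

∂_1: C_1 → C_0 maps an edge to its endpoints' difference, ∂[p,q] = q − p. For instance
  ∂gj = j − g.
The 10×19 boundary matrix has rank 9 and Smith normal form diag(1,1,1,1,1,1,1,1,1).

The boundary map ∂_2: C_2 → C_1 acts by ∂[p,q,r] = [q,r] − [p,r] + [p,q]. For instance
  ∂adf = df − af + ad,
  ∂agj = gj − aj + ag.
As a 19×7 matrix over Z this has rank 7, with invariant factors (1,1,1,1,1,1,1).

Reading off H_k = ker ∂_k / im ∂_{k+1}:

  H_0: rank C_0 − rank ∂_1 = 10 − 9 = 1, and the invariant factors of ∂_1 are all 1, so H_0 = Z.
  H_1: rank ker ∂_1 − rank ∂_2 = (19 − 9) − 7 = 3, and the invariant factors of ∂_2 are all 1, so H_1 = Z^3.
  H_2: rank ker ∂_2 − rank ∂_3 = (7 − 7) − 0 = 0, and there is no ∂_3, so H_2 = 0.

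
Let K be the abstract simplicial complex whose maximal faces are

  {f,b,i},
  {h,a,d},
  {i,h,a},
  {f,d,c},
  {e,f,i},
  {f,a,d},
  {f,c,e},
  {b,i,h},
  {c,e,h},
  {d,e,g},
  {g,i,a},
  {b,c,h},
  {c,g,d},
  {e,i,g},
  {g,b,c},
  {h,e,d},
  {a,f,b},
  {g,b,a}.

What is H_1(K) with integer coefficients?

H_1 ≅ Z ⊕ Z/2.

Take the total order a < b < c < d < e < f < g < h < i on the vertex set. Then K (dimension 2) consists of the simplices:

  0-simplices (9): a, b, c, d, e, f, g, h, i
  1-simplices (27): ab, ad, af, ag, ah, ai, bc, bf, bg, bh, bi, cd, ce, cf, cg, ch, de, df, dg, dh, ef, eg, eh, ei, fi, gi, hi
  2-simplices (18): abf, abg, adf, adh, agi, ahi, bcg, bch, bfi, bhi, cdf, cdg, cef, ceh, deg, deh, efi, egi

Hence C_0 ≅ Z^9, C_1 ≅ Z^27, C_2 ≅ Z^18.

Boundary ∂_1: C_1 → C_0 maps an edge to its endpoints' difference, ∂[p,q] = q − p. For instance
  ∂cf = f − c.
The 9×27 boundary matrix has rank 8 and Smith normal form diag(1,1,1,1,1,1,1,1).

Boundary ∂_2: C_2 → C_1 acts by ∂[p,q,r] = [q,r] − [p,r] + [p,q]. For instance
  ∂bcg = cg − bg + bc,
  ∂adh = dh − ah + ad.
As a 27×18 matrix over Z this has rank 18, with invariant factors (1,1,1,1,1,1,1,1,1,1,1,1,1,1,1,1,1,2).

Computing H_k = (kernel of ∂_k) / (image of ∂_{k+1}):

  H_1: rank ker ∂_1 − rank ∂_2 = (27 − 8) − 18 = 1, and ∂_2 has invariant factor 2 > 1, so H_1 = Z ⊕ Z/2.

(K is a triangulation of the Klein bottle.)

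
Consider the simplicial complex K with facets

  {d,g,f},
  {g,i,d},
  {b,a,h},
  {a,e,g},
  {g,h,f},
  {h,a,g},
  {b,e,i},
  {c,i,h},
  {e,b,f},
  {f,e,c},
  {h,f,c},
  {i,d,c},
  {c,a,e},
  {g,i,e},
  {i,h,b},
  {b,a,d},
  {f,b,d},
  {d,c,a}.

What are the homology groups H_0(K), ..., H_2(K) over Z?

We work with the vertex ordering a < b < c < d < e < f < g < h < i. The simplices of K, each written with vertices in increasing order, are:

  0-simplices (9): a, b, c, d, e, f, g, h, i
  1-simplices (27): ab, ac, ad, ae, ag, ah, bd, be, bf, bh, bi, cd, ce, cf, ch, ci, df, dg, di, ef, eg, ei, fg, fh, gh, gi, hi
  2-simplices (18): abd, abh, acd, ace, aeg, agh, bdf, bef, bei, bhi, cdi, cef, cfh, chi, dfg, dgi, egi, fgh

giving chain groups C_0 ≅ Z^9, C_1 ≅ Z^27, C_2 ≅ Z^18.

Boundary ∂_1: C_1 → C_0 is given by ∂[p,q] = [q] − [p].
This gives a 9×27 integer matrix of rank 8; reducing to Smith normal form yields diagonal entries (1,1,1,1,1,1,1,1).

Boundary ∂_2: C_2 → C_1 sends each 2-simplex [p,q,r] to [q,r] − [p,r] + [p,q]. For instance
  ∂chi = hi − ci + ch,
  ∂bef = ef − bf + be.
As a 27×18 matrix over Z this has rank 17, with invariant factors (1,1,1,1,1,1,1,1,1,1,1,1,1,1,1,1,1).

Now H_k = ker ∂_k / im ∂_{k+1}, so:

  H_0: rank C_0 − rank ∂_1 = 9 − 8 = 1, and the invariant factors of ∂_1 are all 1, so H_0 = Z.
  H_1: rank ker ∂_1 − rank ∂_2 = (27 − 8) − 17 = 2, and the invariant factors of ∂_2 are all 1, so H_1 = Z^2.
  H_2: rank ker ∂_2 − rank ∂_3 = (18 − 17) − 0 = 1, and there is no ∂_3, so H_2 = Z.

H_0 = Z,  H_1 = Z^2,  H_2 = Z.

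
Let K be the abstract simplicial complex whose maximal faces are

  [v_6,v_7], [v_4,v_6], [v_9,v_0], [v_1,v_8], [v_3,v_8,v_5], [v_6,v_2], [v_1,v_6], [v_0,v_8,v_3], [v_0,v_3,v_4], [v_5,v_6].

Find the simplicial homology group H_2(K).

H_2 ≅ 0.

We work with the vertex ordering v_0 < v_1 < v_2 < v_3 < v_4 < v_5 < v_6 < v_7 < v_8 < v_9. The simplices of K, each written with vertices in increasing order, are:

  0-simplices (10): [v_0], [v_1], [v_2], [v_3], [v_4], [v_5], [v_6], [v_7], [v_8], [v_9]
  1-simplices (14): [v_0,v_3], [v_0,v_4], [v_0,v_8], [v_0,v_9], [v_1,v_6], [v_1,v_8], [v_2,v_6], [v_3,v_4], [v_3,v_5], [v_3,v_8], [v_4,v_6], [v_5,v_6], [v_5,v_8], [v_6,v_7]
  2-simplices (3): [v_0,v_3,v_4], [v_0,v_3,v_8], [v_3,v_5,v_8]

Hence C_0 ≅ Z^10, C_1 ≅ Z^14, C_2 ≅ Z^3.

∂_1: C_1 → C_0 sends each edge [p,q] (with p < q) to q − p. For instance
  ∂[v_3,v_8] = [v_8] − [v_3].
The 10×14 boundary matrix has rank 9 and Smith normal form diag(1,1,1,1,1,1,1,1,1).

Boundary ∂_2: C_2 → C_1 sends each 2-simplex [p,q,r] to [q,r] − [p,r] + [p,q]. For instance
  ∂[v_3,v_5,v_8] = [v_5,v_8] − [v_3,v_8] + [v_3,v_5],
  ∂[v_0,v_3,v_4] = [v_3,v_4] − [v_0,v_4] + [v_0,v_3].
As a 14×3 matrix over Z this has rank 3, with invariant factors (1,1,1).

Reading off H_k = ker ∂_k / im ∂_{k+1}:

  H_2: rank ker ∂_2 − rank ∂_3 = (3 − 3) − 0 = 0, and there is no ∂_3, so H_2 ≅ 0.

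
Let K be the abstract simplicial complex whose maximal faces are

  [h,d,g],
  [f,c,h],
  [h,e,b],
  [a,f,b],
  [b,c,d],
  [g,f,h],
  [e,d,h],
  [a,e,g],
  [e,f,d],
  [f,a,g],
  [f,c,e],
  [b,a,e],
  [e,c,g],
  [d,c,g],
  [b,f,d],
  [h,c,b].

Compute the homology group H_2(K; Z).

H_2 = Z.

Take the total order a < b < c < d < e < f < g < h on the vertex set. Then K (dimension 2) consists of the simplices:

  0-simplices (8): a, b, c, d, e, f, g, h
  1-simplices (24): ab, ae, af, ag, bc, bd, be, bf, bh, cd, ce, cf, cg, ch, de, df, dg, dh, ef, eg, eh, fg, fh, gh
  2-simplices (16): abe, abf, aeg, afg, bcd, bch, bdf, beh, cdg, cef, ceg, cfh, def, deh, dgh, fgh

Hence C_0 ≅ Z^8, C_1 ≅ Z^24, C_2 ≅ Z^16.

∂_1: C_1 → C_0 is given by ∂[p,q] = [q] − [p].
This gives a 8×24 integer matrix of rank 7; reducing to Smith normal form yields diagonal entries (1,1,1,1,1,1,1).

∂_2: C_2 → C_1 sends each 2-simplex [p,q,r] to [q,r] − [p,r] + [p,q]. For instance
  ∂cfh = fh − ch + cf,
  ∂ceg = eg − cg + ce.
This gives a 24×16 integer matrix of rank 15; reducing to Smith normal form yields diagonal entries (1,1,1,1,1,1,1,1,1,1,1,1,1,1,1).

From H_k ≅ ker(∂_k) / im(∂_{k+1}) we obtain:

  H_2: rank ker ∂_2 − rank ∂_3 = (16 − 15) − 0 = 1, and there is no ∂_3, so H_2 = Z.

(K is a triangulation of the torus T^2.)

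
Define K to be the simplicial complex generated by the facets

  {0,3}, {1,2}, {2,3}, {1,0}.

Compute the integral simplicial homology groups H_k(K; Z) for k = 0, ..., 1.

H_0 = Z,  H_1 = Z.

K has 4 vertices, 4 edges.
rank ∂_0 = 0, rank ∂_1 = 3 ⇒ b_0 = 4 − 0 − 3 = 1; all invariant factors of ∂_1 are 1 so no torsion. So H_0 = Z.
rank ∂_1 = 3, rank ∂_2 = 0 ⇒ b_1 = 4 − 3 − 0 = 1. So H_1 = Z.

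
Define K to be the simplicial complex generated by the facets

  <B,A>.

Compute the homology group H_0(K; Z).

H_0 ≅ Z.

Fix the vertex order A < B and write every simplex with vertices in increasing order. Then dim K = 1 and the simplices of K are:

  0-simplices (2): A, B
  1-simplices (1): AB

giving chain groups C_0 ≅ Z^2, C_1 ≅ Z^1.

The boundary map ∂_1: C_1 → C_0 maps an edge to its endpoints' difference, ∂[p,q] = q − p.
The 2×1 boundary matrix has rank 1 and Smith normal form diag(1).

From H_k ≅ ker(∂_k) / im(∂_{k+1}) we obtain:

  H_0: rank C_0 − rank ∂_1 = 2 − 1 = 1, and the invariant factors of ∂_1 are all 1, so H_0 = Z.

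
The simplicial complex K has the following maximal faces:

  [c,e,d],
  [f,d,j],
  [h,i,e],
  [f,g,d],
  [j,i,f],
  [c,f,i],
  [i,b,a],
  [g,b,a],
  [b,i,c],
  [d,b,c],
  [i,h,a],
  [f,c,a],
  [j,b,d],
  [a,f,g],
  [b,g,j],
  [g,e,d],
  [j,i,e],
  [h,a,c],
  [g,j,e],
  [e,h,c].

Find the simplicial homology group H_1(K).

H_1 ≅ Z ⊕ Z/2.

Order the vertices as a < b < c < d < e < f < g < h < i < j. Listing each simplex with vertices in this order, K has dimension 2 with simplices:

  0-simplices (10): a, b, c, d, e, f, g, h, i, j
  1-simplices (30): ab, ac, af, ag, ah, ai, bc, bd, bg, bi, bj, cd, ce, cf, ch, ci, de, df, dg, dj, eg, eh, ei, ej, fg, fi, fj, gj, hi, ij
  2-simplices (20): abg, abi, acf, ach, afg, ahi, bcd, bci, bdj, bgj, cde, ceh, cfi, deg, dfg, dfj, egj, ehi, eij, fij

Hence C_0 ≅ Z^10, C_1 ≅ Z^30, C_2 ≅ Z^20.

The boundary map ∂_1: C_1 → C_0 sends each edge [p,q] (with p < q) to q − p. For instance
  ∂ac = c − a.
The resulting 10×30 matrix has rank 9, and its Smith normal form has invariant factors (1,1,1,1,1,1,1,1,1).

The boundary map ∂_2: C_2 → C_1 maps a triangle to the signed sum of its edges. For instance
  ∂dfg = fg − dg + df,
  ∂bgj = gj − bj + bg.
As a 30×20 matrix over Z this has rank 20, with invariant factors (1,1,1,1,1,1,1,1,1,1,1,1,1,1,1,1,1,1,1,2).

Reading off H_k = ker ∂_k / im ∂_{k+1}:

  H_1: rank ker ∂_1 − rank ∂_2 = (30 − 9) − 20 = 1, and ∂_2 has invariant factor 2 > 1, so H_1 = Z ⊕ Z/2.

(K is a triangulation of the Klein bottle.)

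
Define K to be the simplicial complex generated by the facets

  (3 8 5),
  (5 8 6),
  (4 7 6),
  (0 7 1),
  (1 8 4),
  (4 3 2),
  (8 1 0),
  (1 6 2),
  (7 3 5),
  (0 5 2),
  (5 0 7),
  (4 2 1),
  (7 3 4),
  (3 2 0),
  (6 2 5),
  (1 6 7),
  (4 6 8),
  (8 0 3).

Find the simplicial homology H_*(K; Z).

H_0 = Z,  H_1 = Z ⊕ Z/2Z,  H_2 = 0.

Take the total order 0 < 1 < 2 < 3 < 4 < 5 < 6 < 7 < 8 on the vertex set. Then K (dimension 2) consists of the simplices:

  0-simplices (9): [0], [1], [2], [3], [4], [5], [6], [7], [8]
  1-simplices (27): (27 of them)
  2-simplices (18): [0,1,7], [0,1,8], [0,2,3], [0,2,5], [0,3,8], [0,5,7], [1,2,4], [1,2,6], [1,4,8], [1,6,7], [2,3,4], [2,5,6], [3,4,7], [3,5,7], [3,5,8], [4,6,7], [4,6,8], [5,6,8]

so the chain groups are C_0 ≅ Z^9, C_1 ≅ Z^27, C_2 ≅ Z^18.

Boundary ∂_1: C_1 → C_0 is given by ∂[p,q] = [q] − [p].
As a 9×27 matrix over Z this has rank 8, with invariant factors (1,1,1,1,1,1,1,1).

Boundary ∂_2: C_2 → C_1 maps a triangle to the signed sum of its edges. For instance
  ∂[3,5,8] = [5,8] − [3,8] + [3,5],
  ∂[0,2,5] = [2,5] − [0,5] + [0,2].
The 27×18 boundary matrix has rank 18 and Smith normal form diag(1,1,1,1,1,1,1,1,1,1,1,1,1,1,1,1,1,2).

Now H_k = ker ∂_k / im ∂_{k+1}, so:

  H_0: rank C_0 − rank ∂_1 = 9 − 8 = 1, and the invariant factors of ∂_1 are all 1, so H_0 = Z.
  H_1: rank ker ∂_1 − rank ∂_2 = (27 − 8) − 18 = 1, and ∂_2 has invariant factor 2 > 1, so H_1 = Z ⊕ Z/2Z.
  H_2: rank ker ∂_2 − rank ∂_3 = (18 − 18) − 0 = 0, and there is no ∂_3, so H_2 = 0.

(K is a triangulation of the Klein bottle.)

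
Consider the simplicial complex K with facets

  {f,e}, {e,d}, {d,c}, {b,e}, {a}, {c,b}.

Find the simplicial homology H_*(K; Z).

Fix the vertex order a < b < c < d < e < f and write every simplex with vertices in increasing order. Then dim K = 1 and the simplices of K are:

  0-simplices (6): a, b, c, d, e, f
  1-simplices (5): bc, be, cd, de, ef

giving chain groups C_0 ≅ Z^6, C_1 ≅ Z^5.

Boundary ∂_1: C_1 → C_0 sends each edge [p,q] (with p < q) to q − p. For instance
  ∂be = e − b.
This gives a 6×5 integer matrix of rank 4; reducing to Smith normal form yields diagonal entries (1,1,1,1).

Computing H_k = (kernel of ∂_k) / (image of ∂_{k+1}):

  H_0: rank C_0 − rank ∂_1 = 6 − 4 = 2, and the invariant factors of ∂_1 are all 1, so H_0 ≅ Z^2.
  H_1: rank ker ∂_1 − rank ∂_2 = (5 − 4) − 0 = 1, and there is no ∂_2, so H_1 ≅ Z.

H_0 ≅ Z^2,  H_1 ≅ Z.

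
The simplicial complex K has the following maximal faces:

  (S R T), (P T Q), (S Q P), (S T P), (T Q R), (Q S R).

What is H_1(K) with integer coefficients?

Order the vertices as P < Q < R < S < T. Listing each simplex with vertices in this order, K has dimension 2 with simplices:

  0-simplices (5): P, Q, R, S, T
  1-simplices (9): PQ, PS, PT, QR, QS, QT, RS, RT, ST
  2-simplices (6): PQS, PQT, PST, QRS, QRT, RST

so the chain groups are C_0 ≅ Z^5, C_1 ≅ Z^9, C_2 ≅ Z^6.

The boundary map ∂_1: C_1 → C_0 maps an edge to its endpoints' difference, ∂[p,q] = q − p. For instance
  ∂QR = R − Q.
As a 5×9 matrix over Z this has rank 4, with invariant factors (1,1,1,1).

Boundary ∂_2: C_2 → C_1 maps a triangle to the signed sum of its edges. For instance
  ∂RST = ST − RT + RS,
  ∂PQS = QS − PS + PQ.
This gives a 9×6 integer matrix of rank 5; reducing to Smith normal form yields diagonal entries (1,1,1,1,1).

From H_k ≅ ker(∂_k) / im(∂_{k+1}) we obtain:

  H_1: rank ker ∂_1 − rank ∂_2 = (9 − 4) − 5 = 0, and the invariant factors of ∂_2 are all 1, so H_1 ≅ 0.

H_1 ≅ 0.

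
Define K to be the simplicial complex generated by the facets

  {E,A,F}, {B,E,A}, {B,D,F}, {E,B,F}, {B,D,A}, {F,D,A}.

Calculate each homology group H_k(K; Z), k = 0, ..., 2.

We work with the vertex ordering A < B < D < E < F. The simplices of K, each written with vertices in increasing order, are:

  0-simplices (5): A, B, D, E, F
  1-simplices (9): AB, AD, AE, AF, BD, BE, BF, DF, EF
  2-simplices (6): ABD, ABE, ADF, AEF, BDF, BEF

giving chain groups C_0 ≅ Z^5, C_1 ≅ Z^9, C_2 ≅ Z^6.

∂_1: C_1 → C_0 sends each edge [p,q] (with p < q) to q − p.
This gives a 5×9 integer matrix of rank 4; reducing to Smith normal form yields diagonal entries (1,1,1,1).

∂_2: C_2 → C_1 sends each 2-simplex [p,q,r] to [q,r] − [p,r] + [p,q]. For instance
  ∂AEF = EF − AF + AE,
  ∂BDF = DF − BF + BD.
The resulting 9×6 matrix has rank 5, and its Smith normal form has invariant factors (1,1,1,1,1).

Now H_k = ker ∂_k / im ∂_{k+1}, so:

  H_0: rank C_0 − rank ∂_1 = 5 − 4 = 1, and the invariant factors of ∂_1 are all 1, so H_0 = Z.
  H_1: rank ker ∂_1 − rank ∂_2 = (9 − 4) − 5 = 0, and the invariant factors of ∂_2 are all 1, so H_1 = 0.
  H_2: rank ker ∂_2 − rank ∂_3 = (6 − 5) − 0 = 1, and there is no ∂_3, so H_2 = Z.

(K is a triangulation of the 2-sphere S^2.)

H_0 ≅ Z,  H_1 = 0,  H_2 ≅ Z.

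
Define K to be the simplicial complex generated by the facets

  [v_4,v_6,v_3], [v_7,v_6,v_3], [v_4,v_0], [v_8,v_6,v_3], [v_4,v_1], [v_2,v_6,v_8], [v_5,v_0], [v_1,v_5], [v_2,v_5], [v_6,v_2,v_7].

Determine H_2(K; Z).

H_2 = 0.

Take the total order v_0 < v_1 < v_2 < v_3 < v_4 < v_5 < v_6 < v_7 < v_8 on the vertex set. Then K (dimension 2) consists of the simplices:

  0-simplices (9): [v_0], [v_1], [v_2], [v_3], [v_4], [v_5], [v_6], [v_7], [v_8]
  1-simplices (15): (15 of them)
  2-simplices (5): [v_2,v_6,v_7], [v_2,v_6,v_8], [v_3,v_4,v_6], [v_3,v_6,v_7], [v_3,v_6,v_8]

Hence C_0 ≅ Z^9, C_1 ≅ Z^15, C_2 ≅ Z^5.

Boundary ∂_1: C_1 → C_0 is given by ∂[p,q] = [q] − [p]. For instance
  ∂[v_6,v_8] = [v_8] − [v_6].
This gives a 9×15 integer matrix of rank 8; reducing to Smith normal form yields diagonal entries (1,1,1,1,1,1,1,1).

∂_2: C_2 → C_1 acts by ∂[p,q,r] = [q,r] − [p,r] + [p,q]. For instance
  ∂[v_2,v_6,v_7] = [v_6,v_7] − [v_2,v_7] + [v_2,v_6],
  ∂[v_3,v_6,v_7] = [v_6,v_7] − [v_3,v_7] + [v_3,v_6].
The resulting 15×5 matrix has rank 5, and its Smith normal form has invariant factors (1,1,1,1,1).

From H_k ≅ ker(∂_k) / im(∂_{k+1}) we obtain:

  H_2: rank ker ∂_2 − rank ∂_3 = (5 − 5) − 0 = 0, and there is no ∂_3, so H_2 = 0.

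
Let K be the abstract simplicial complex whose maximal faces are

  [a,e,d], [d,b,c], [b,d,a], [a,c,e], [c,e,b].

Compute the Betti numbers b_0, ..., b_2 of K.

Take the total order a < b < c < d < e on the vertex set. Then K (dimension 2) consists of the simplices:

  0-simplices (5): a, b, c, d, e
  1-simplices (10): ab, ac, ad, ae, bc, bd, be, cd, ce, de
  2-simplices (5): abd, ace, ade, bcd, bce

so the chain groups are C_0 ≅ Z^5, C_1 ≅ Z^10, C_2 ≅ Z^5.

Boundary ∂_1: C_1 → C_0 is given by ∂[p,q] = [q] − [p].
As a 5×10 matrix over Z this has rank 4, with invariant factors (1,1,1,1).

∂_2: C_2 → C_1 sends each 2-simplex [p,q,r] to [q,r] − [p,r] + [p,q]. For instance
  ∂abd = bd − ad + ab,
  ∂ade = de − ae + ad.
The resulting 10×5 matrix has rank 5, and its Smith normal form has invariant factors (1,1,1,1,1).

From H_k ≅ ker(∂_k) / im(∂_{k+1}) we obtain:

  H_0: rank C_0 − rank ∂_1 = 5 − 4 = 1, and the invariant factors of ∂_1 are all 1, so H_0 = Z.
  H_1: rank ker ∂_1 − rank ∂_2 = (10 − 4) − 5 = 1, and the invariant factors of ∂_2 are all 1, so H_1 = Z.
  H_2: rank ker ∂_2 − rank ∂_3 = (5 − 5) − 0 = 0, and there is no ∂_3, so H_2 = 0.

Hence the Betti numbers are b_0 = 1, b_1 = 1, b_2 = 0.

b_0 = 1, b_1 = 1, b_2 = 0.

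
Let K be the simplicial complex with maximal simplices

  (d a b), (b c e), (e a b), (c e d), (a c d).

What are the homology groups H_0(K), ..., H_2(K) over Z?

H_0 ≅ Z,  H_1 ≅ Z,  H_2 = 0.

K has 5 vertices, 10 edges, 5 triangles.
rank ∂_0 = 0, rank ∂_1 = 4 ⇒ b_0 = 5 − 0 − 4 = 1; all invariant factors of ∂_1 are 1 so no torsion. So H_0 ≅ Z.
rank ∂_1 = 4, rank ∂_2 = 5 ⇒ b_1 = 10 − 4 − 5 = 1; all invariant factors of ∂_2 are 1 so no torsion. So H_1 ≅ Z.
rank ∂_2 = 5, rank ∂_3 = 0 ⇒ b_2 = 5 − 5 − 0 = 0. So H_2 ≅ 0.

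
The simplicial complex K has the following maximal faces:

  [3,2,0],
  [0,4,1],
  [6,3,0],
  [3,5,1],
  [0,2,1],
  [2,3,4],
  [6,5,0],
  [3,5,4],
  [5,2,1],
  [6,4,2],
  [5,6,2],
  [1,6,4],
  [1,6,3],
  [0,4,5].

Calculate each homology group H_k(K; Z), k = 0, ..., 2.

Take the total order 0 < 1 < 2 < 3 < 4 < 5 < 6 on the vertex set. Then K (dimension 2) consists of the simplices:

  0-simplices (7): [0], [1], [2], [3], [4], [5], [6]
  1-simplices (21): [0,1], [0,2], [0,3], [0,4], [0,5], [0,6], [1,2], [1,3], [1,4], [1,5], [1,6], [2,3], [2,4], [2,5], [2,6], [3,4], [3,5], [3,6], [4,5], [4,6], [5,6]
  2-simplices (14): [0,1,2], [0,1,4], [0,2,3], [0,3,6], [0,4,5], [0,5,6], [1,2,5], [1,3,5], [1,3,6], [1,4,6], [2,3,4], [2,4,6], [2,5,6], [3,4,5]

giving chain groups C_0 ≅ Z^7, C_1 ≅ Z^21, C_2 ≅ Z^14.

The boundary map ∂_1: C_1 → C_0 sends each edge [p,q] (with p < q) to q − p. For instance
  ∂[4,5] = [5] − [4].
This gives a 7×21 integer matrix of rank 6; reducing to Smith normal form yields diagonal entries (1,1,1,1,1,1).

Boundary ∂_2: C_2 → C_1 maps a triangle to the signed sum of its edges. For instance
  ∂[2,4,6] = [4,6] − [2,6] + [2,4],
  ∂[0,5,6] = [5,6] − [0,6] + [0,5].
The 21×14 boundary matrix has rank 13 and Smith normal form diag(1,1,1,1,1,1,1,1,1,1,1,1,1).

Now H_k = ker ∂_k / im ∂_{k+1}, so:

  H_0: rank C_0 − rank ∂_1 = 7 − 6 = 1, and the invariant factors of ∂_1 are all 1, so H_0 = Z.
  H_1: rank ker ∂_1 − rank ∂_2 = (21 − 6) − 13 = 2, and the invariant factors of ∂_2 are all 1, so H_1 = Z^2.
  H_2: rank ker ∂_2 − rank ∂_3 = (14 − 13) − 0 = 1, and there is no ∂_3, so H_2 = Z.

(K is a triangulation of the torus T^2.)

H_0 = Z,  H_1 = Z^2,  H_2 = Z.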